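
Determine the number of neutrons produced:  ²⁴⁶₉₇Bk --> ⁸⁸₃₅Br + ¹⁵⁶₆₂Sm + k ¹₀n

2

Conserve mass number: 246 = 88 + 156 + k, so k = 246 − 244 = 2.
Check atomic number: 97 = 35 + 62 + 0 = 97. ✓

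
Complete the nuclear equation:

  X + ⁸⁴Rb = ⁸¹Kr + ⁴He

Conserve mass number: A + 84 = 81 + 4, so A = 1.
Conserve atomic number: Z + 37 = 36 + 2, so Z = 1.
A = 1 and Z = 1 is ¹H — a proton.

proton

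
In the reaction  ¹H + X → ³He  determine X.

deuteron

Conserve mass number: 1 + A = 3, so A = 2.
Conserve atomic number: 1 + Z = 2, so Z = 1.
A = 2 and Z = 1 is ²H — a deuteron.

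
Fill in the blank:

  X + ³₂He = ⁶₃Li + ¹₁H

Conserve mass number: A + 3 = 6 + 1, so A = 4.
Conserve atomic number: Z + 2 = 3 + 1, so Z = 2.
A = 4 and Z = 2 is ⁴₂He — an alpha particle.

alpha particle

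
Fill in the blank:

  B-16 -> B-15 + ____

Conserve mass number: 16 = 15 + A, so A = 1.
Conserve atomic number: 5 = 5 + Z, so Z = 0.
A = 1 and Z = 0 is n — a neutron.

neutron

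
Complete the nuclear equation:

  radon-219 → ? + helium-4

Po-215

Conserve mass number: 219 = A + 4, so A = 215.
Conserve atomic number: 86 = Z + 2, so Z = 84.
Z = 84 is polonium, so the species is polonium-215.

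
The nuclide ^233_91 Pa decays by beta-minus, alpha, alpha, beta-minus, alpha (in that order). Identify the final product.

Fr-221

Start: (A, Z) = (233, 91).
After β⁻: (233, 92).
After α: (229, 90).
After α: (225, 88).
After β⁻: (225, 89).
After α: (221, 87).
Z = 87 is francium.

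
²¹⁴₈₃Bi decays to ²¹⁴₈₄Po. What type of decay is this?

beta-minus decay

ΔA = 214 − 214 = 0; ΔZ = 84 − 83 = +1.
A is unchanged and Z rises by 1 — a neutron has become a proton (β⁻ decay).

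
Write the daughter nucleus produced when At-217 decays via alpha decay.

Alpha decay: mass number changes by -4, atomic number by -2.
A: 217 − 4 = 213; Z: 85 − 2 = 83.
Z = 83 is bismuth, so the daughter is Bi-213.

Bi-213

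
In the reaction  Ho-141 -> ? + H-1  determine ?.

Dy-140

Conserve mass number: 141 = A + 1, so A = 140.
Conserve atomic number: 67 = Z + 1, so Z = 66.
Z = 66 is dysprosium, so the species is Dy-140.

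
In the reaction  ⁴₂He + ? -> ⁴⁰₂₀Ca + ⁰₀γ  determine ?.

Conserve mass number: 4 + A = 40 + 0, so A = 36.
Conserve atomic number: 2 + Z = 20 + 0, so Z = 18.
Z = 18 is argon, so the species is ³⁶₁₈Ar.

Ar-36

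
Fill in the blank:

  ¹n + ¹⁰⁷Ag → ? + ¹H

Conserve mass number: 1 + 107 = A + 1, so A = 107.
Conserve atomic number: 0 + 47 = Z + 1, so Z = 46.
Z = 46 is palladium, so the species is ¹⁰⁷Pd.

Pd-107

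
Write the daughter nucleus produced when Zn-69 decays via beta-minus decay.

Ga-69

Beta-minus decay: mass number changes by +0, atomic number by +1.
A: 69 = 69; Z: 30 + 1 = 31.
Z = 31 is gallium, so the daughter is Ga-69.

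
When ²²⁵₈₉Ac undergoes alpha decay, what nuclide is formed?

Fr-221

Alpha decay: mass number changes by -4, atomic number by -2.
A: 225 − 4 = 221; Z: 89 − 2 = 87.
Z = 87 is francium, so the daughter is ²²¹₈₇Fr.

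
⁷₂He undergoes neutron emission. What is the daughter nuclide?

Neutron emission: mass number changes by -1, atomic number by +0.
A: 7 − 1 = 6; Z: 2 = 2.
Z = 2 is helium, so the daughter is ⁶₂He.

He-6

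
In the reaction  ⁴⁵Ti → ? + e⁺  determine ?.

Conserve mass number: 45 = A + 0, so A = 45.
Conserve atomic number: 22 = Z + 1, so Z = 21.
Z = 21 is scandium, so the species is ⁴⁵Sc.

Sc-45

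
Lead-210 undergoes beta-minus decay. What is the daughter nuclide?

Beta-minus decay: mass number changes by +0, atomic number by +1.
A: 210 = 210; Z: 82 + 1 = 83.
Z = 83 is bismuth, so the daughter is bismuth-210.

Bi-210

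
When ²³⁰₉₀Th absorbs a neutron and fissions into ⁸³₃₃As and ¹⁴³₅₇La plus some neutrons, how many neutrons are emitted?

5

Conserve mass number: 231 = 83 + 143 + k, so k = 231 − 226 = 5.
Check atomic number: 90 = 33 + 57 + 0 = 90. ✓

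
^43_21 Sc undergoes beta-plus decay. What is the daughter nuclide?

Beta-plus decay: mass number changes by +0, atomic number by -1.
A: 43 = 43; Z: 21 − 1 = 20.
Z = 20 is calcium, so the daughter is ^43_20 Ca.

Ca-43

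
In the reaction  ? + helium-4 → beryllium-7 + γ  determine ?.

He-3

Conserve mass number: A + 4 = 7 + 0, so A = 3.
Conserve atomic number: Z + 2 = 4 + 0, so Z = 2.
Z = 2 is helium, so the species is helium-3.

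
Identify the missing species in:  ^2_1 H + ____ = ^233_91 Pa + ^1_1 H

Pa-232

Conserve mass number: 2 + A = 233 + 1, so A = 232.
Conserve atomic number: 1 + Z = 91 + 1, so Z = 91.
Z = 91 is protactinium, so the species is ^232_91 Pa.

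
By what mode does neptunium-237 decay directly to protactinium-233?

alpha decay

ΔA = 233 − 237 = -4; ΔZ = 91 − 93 = -2.
A drops by 4 and Z drops by 2 — the signature of alpha emission.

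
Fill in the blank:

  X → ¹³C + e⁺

Conserve mass number: A = 13 + 0, so A = 13.
Conserve atomic number: Z = 6 + 1, so Z = 7.
Z = 7 is nitrogen, so the species is ¹³N.

N-13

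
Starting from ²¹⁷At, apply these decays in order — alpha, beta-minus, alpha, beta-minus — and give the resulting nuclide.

Bi-209

Start: (A, Z) = (217, 85).
After α: (213, 83).
After β⁻: (213, 84).
After α: (209, 82).
After β⁻: (209, 83).
Z = 83 is bismuth.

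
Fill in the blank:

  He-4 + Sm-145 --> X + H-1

Eu-148

Conserve mass number: 4 + 145 = A + 1, so A = 148.
Conserve atomic number: 2 + 62 = Z + 1, so Z = 63.
Z = 63 is europium, so the species is Eu-148.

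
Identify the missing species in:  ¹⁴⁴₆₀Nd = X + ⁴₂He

Conserve mass number: 144 = A + 4, so A = 140.
Conserve atomic number: 60 = Z + 2, so Z = 58.
Z = 58 is cerium, so the species is ¹⁴⁰₅₈Ce.

Ce-140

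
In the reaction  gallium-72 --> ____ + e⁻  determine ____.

Ge-72

Conserve mass number: 72 = A + 0, so A = 72.
Conserve atomic number: 31 = Z − 1, so Z = 32.
Z = 32 is germanium, so the species is germanium-72.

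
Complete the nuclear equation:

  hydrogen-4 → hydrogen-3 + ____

Conserve mass number: 4 = 3 + A, so A = 1.
Conserve atomic number: 1 = 1 + Z, so Z = 0.
A = 1 and Z = 0 is neutron — a neutron.

neutron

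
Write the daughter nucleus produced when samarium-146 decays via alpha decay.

Nd-142

Alpha decay: mass number changes by -4, atomic number by -2.
A: 146 − 4 = 142; Z: 62 − 2 = 60.
Z = 60 is neodymium, so the daughter is neodymium-142.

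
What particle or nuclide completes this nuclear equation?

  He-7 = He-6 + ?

Conserve mass number: 7 = 6 + A, so A = 1.
Conserve atomic number: 2 = 2 + Z, so Z = 0.
A = 1 and Z = 0 is n — a neutron.

neutron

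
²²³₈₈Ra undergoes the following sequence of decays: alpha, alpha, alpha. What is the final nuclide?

Start: (A, Z) = (223, 88).
After α: (219, 86).
After α: (215, 84).
After α: (211, 82).
Z = 82 is lead.

Pb-211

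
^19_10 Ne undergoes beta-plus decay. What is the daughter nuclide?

Beta-plus decay: mass number changes by +0, atomic number by -1.
A: 19 = 19; Z: 10 − 1 = 9.
Z = 9 is fluorine, so the daughter is ^19_9 F.

F-19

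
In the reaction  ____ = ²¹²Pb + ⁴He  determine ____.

Po-216

Conserve mass number: A = 212 + 4, so A = 216.
Conserve atomic number: Z = 82 + 2, so Z = 84.
Z = 84 is polonium, so the species is ²¹⁶Po.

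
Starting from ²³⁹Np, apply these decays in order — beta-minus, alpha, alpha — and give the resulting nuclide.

Start: (A, Z) = (239, 93).
After β⁻: (239, 94).
After α: (235, 92).
After α: (231, 90).
Z = 90 is thorium.

Th-231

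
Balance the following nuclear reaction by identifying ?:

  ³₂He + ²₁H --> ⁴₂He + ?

proton

Conserve mass number: 3 + 2 = 4 + A, so A = 1.
Conserve atomic number: 2 + 1 = 2 + Z, so Z = 1.
A = 1 and Z = 1 is ¹₁H — a proton.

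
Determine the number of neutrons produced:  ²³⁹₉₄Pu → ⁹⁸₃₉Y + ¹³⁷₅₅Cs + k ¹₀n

Conserve mass number: 239 = 98 + 137 + k, so k = 239 − 235 = 4.
Check atomic number: 94 = 39 + 55 + 0 = 94. ✓

4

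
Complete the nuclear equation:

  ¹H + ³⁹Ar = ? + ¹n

K-39

Conserve mass number: 1 + 39 = A + 1, so A = 39.
Conserve atomic number: 1 + 18 = Z + 0, so Z = 19.
Z = 19 is potassium, so the species is ³⁹K.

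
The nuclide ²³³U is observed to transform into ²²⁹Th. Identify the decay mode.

alpha decay

ΔA = 229 − 233 = -4; ΔZ = 90 − 92 = -2.
A drops by 4 and Z drops by 2 — the signature of alpha emission.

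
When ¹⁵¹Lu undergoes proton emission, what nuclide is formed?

Yb-150

Proton emission: mass number changes by -1, atomic number by -1.
A: 151 − 1 = 150; Z: 71 − 1 = 70.
Z = 70 is ytterbium, so the daughter is ¹⁵⁰Yb.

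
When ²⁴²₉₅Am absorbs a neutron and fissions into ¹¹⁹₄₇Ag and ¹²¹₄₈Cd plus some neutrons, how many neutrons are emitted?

Conserve mass number: 243 = 119 + 121 + k, so k = 243 − 240 = 3.
Check atomic number: 95 = 47 + 48 + 0 = 95. ✓

3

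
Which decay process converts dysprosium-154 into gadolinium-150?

alpha decay

ΔA = 150 − 154 = -4; ΔZ = 64 − 66 = -2.
A drops by 4 and Z drops by 2 — the signature of alpha emission.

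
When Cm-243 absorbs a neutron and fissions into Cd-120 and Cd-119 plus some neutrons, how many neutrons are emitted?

Conserve mass number: 244 = 120 + 119 + k, so k = 244 − 239 = 5.
Check atomic number: 96 = 48 + 48 + 0 = 96. ✓

5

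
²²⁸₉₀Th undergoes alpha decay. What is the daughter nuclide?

Alpha decay: mass number changes by -4, atomic number by -2.
A: 228 − 4 = 224; Z: 90 − 2 = 88.
Z = 88 is radium, so the daughter is ²²⁴₈₈Ra.

Ra-224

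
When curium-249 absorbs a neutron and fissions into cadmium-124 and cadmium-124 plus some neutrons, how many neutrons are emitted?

Conserve mass number: 250 = 124 + 124 + k, so k = 250 − 248 = 2.
Check atomic number: 96 = 48 + 48 + 0 = 96. ✓

2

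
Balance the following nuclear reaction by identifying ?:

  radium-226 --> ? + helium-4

Rn-222

Conserve mass number: 226 = A + 4, so A = 222.
Conserve atomic number: 88 = Z + 2, so Z = 86.
Z = 86 is radon, so the species is radon-222.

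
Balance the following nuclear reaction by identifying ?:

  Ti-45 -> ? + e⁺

Sc-45

Conserve mass number: 45 = A + 0, so A = 45.
Conserve atomic number: 22 = Z + 1, so Z = 21.
Z = 21 is scandium, so the species is Sc-45.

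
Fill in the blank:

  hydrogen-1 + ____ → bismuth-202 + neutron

Conserve mass number: 1 + A = 202 + 1, so A = 202.
Conserve atomic number: 1 + Z = 83 + 0, so Z = 82.
Z = 82 is lead, so the species is lead-202.

Pb-202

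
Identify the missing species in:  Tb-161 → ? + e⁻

Conserve mass number: 161 = A + 0, so A = 161.
Conserve atomic number: 65 = Z − 1, so Z = 66.
Z = 66 is dysprosium, so the species is Dy-161.

Dy-161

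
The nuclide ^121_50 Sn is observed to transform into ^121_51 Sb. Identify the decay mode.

beta-minus decay

ΔA = 121 − 121 = 0; ΔZ = 51 − 50 = +1.
A is unchanged and Z rises by 1 — a neutron has become a proton (β⁻ decay).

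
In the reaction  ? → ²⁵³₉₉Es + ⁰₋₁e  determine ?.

Conserve mass number: A = 253 + 0, so A = 253.
Conserve atomic number: Z = 99 − 1, so Z = 98.
Z = 98 is californium, so the species is ²⁵³₉₈Cf.

Cf-253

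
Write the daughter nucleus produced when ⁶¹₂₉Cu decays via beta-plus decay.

Ni-61

Beta-plus decay: mass number changes by +0, atomic number by -1.
A: 61 = 61; Z: 29 − 1 = 28.
Z = 28 is nickel, so the daughter is ⁶¹₂₈Ni.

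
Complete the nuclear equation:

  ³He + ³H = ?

Li-6

Conserve mass number: 3 + 3 = A, so A = 6.
Conserve atomic number: 2 + 1 = Z, so Z = 3.
Z = 3 is lithium, so the species is ⁶Li.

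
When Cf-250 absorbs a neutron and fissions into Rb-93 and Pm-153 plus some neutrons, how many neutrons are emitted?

5

Conserve mass number: 251 = 93 + 153 + k, so k = 251 − 246 = 5.
Check atomic number: 98 = 37 + 61 + 0 = 98. ✓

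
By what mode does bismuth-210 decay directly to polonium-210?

beta-minus decay

ΔA = 210 − 210 = 0; ΔZ = 84 − 83 = +1.
A is unchanged and Z rises by 1 — a neutron has become a proton (β⁻ decay).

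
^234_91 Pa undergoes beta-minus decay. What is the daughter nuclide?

U-234

Beta-minus decay: mass number changes by +0, atomic number by +1.
A: 234 = 234; Z: 91 + 1 = 92.
Z = 92 is uranium, so the daughter is ^234_92 U.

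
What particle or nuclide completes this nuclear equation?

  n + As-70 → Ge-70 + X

proton

Conserve mass number: 1 + 70 = 70 + A, so A = 1.
Conserve atomic number: 0 + 33 = 32 + Z, so Z = 1.
A = 1 and Z = 1 is H-1 — a proton.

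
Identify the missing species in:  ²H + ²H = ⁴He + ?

Conserve mass number: 2 + 2 = 4 + A, so A = 0.
Conserve atomic number: 1 + 1 = 2 + Z, so Z = 0.
A = 0 and Z = 0 is γ — a gamma ray.

gamma ray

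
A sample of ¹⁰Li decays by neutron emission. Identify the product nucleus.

Li-9

Neutron emission: mass number changes by -1, atomic number by +0.
A: 10 − 1 = 9; Z: 3 = 3.
Z = 3 is lithium, so the daughter is ⁹Li.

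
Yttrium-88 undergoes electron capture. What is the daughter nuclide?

Electron capture: mass number changes by +0, atomic number by -1.
A: 88 = 88; Z: 39 − 1 = 38.
Z = 38 is strontium, so the daughter is strontium-88.

Sr-88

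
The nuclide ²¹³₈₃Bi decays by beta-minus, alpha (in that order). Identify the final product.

Start: (A, Z) = (213, 83).
After β⁻: (213, 84).
After α: (209, 82).
Z = 82 is lead.

Pb-209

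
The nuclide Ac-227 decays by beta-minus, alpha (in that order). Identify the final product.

Ra-223

Start: (A, Z) = (227, 89).
After β⁻: (227, 90).
After α: (223, 88).
Z = 88 is radium.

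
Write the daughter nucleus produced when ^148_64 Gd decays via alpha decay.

Sm-144

Alpha decay: mass number changes by -4, atomic number by -2.
A: 148 − 4 = 144; Z: 64 − 2 = 62.
Z = 62 is samarium, so the daughter is ^144_62 Sm.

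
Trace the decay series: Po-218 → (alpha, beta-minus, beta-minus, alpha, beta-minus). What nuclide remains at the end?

Bi-210

Start: (A, Z) = (218, 84).
After α: (214, 82).
After β⁻: (214, 83).
After β⁻: (214, 84).
After α: (210, 82).
After β⁻: (210, 83).
Z = 83 is bismuth.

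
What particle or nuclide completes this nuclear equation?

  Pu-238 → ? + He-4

Conserve mass number: 238 = A + 4, so A = 234.
Conserve atomic number: 94 = Z + 2, so Z = 92.
Z = 92 is uranium, so the species is U-234.

U-234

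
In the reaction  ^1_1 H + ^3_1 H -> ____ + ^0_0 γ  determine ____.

He-4

Conserve mass number: 1 + 3 = A + 0, so A = 4.
Conserve atomic number: 1 + 1 = Z + 0, so Z = 2.
A = 4 and Z = 2 is ^4_2 He — an alpha particle.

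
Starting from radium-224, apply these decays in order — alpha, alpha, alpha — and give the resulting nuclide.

Pb-212

Start: (A, Z) = (224, 88).
After α: (220, 86).
After α: (216, 84).
After α: (212, 82).
Z = 82 is lead.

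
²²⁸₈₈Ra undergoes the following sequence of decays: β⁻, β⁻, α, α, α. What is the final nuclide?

Start: (A, Z) = (228, 88).
After β⁻: (228, 89).
After β⁻: (228, 90).
After α: (224, 88).
After α: (220, 86).
After α: (216, 84).
Z = 84 is polonium.

Po-216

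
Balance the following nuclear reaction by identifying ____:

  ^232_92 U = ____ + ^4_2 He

Th-228

Conserve mass number: 232 = A + 4, so A = 228.
Conserve atomic number: 92 = Z + 2, so Z = 90.
Z = 90 is thorium, so the species is ^228_90 Th.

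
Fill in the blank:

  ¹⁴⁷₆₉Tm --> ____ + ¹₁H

Er-146

Conserve mass number: 147 = A + 1, so A = 146.
Conserve atomic number: 69 = Z + 1, so Z = 68.
Z = 68 is erbium, so the species is ¹⁴⁶₆₈Er.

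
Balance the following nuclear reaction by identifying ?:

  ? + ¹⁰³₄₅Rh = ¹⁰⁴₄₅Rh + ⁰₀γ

neutron

Conserve mass number: A + 103 = 104 + 0, so A = 1.
Conserve atomic number: Z + 45 = 45 + 0, so Z = 0.
A = 1 and Z = 0 is ¹₀n — a neutron.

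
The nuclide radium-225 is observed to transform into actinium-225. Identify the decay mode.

ΔA = 225 − 225 = 0; ΔZ = 89 − 88 = +1.
A is unchanged and Z rises by 1 — a neutron has become a proton (β⁻ decay).

beta-minus decay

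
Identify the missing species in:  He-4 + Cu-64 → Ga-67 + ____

neutron

Conserve mass number: 4 + 64 = 67 + A, so A = 1.
Conserve atomic number: 2 + 29 = 31 + Z, so Z = 0.
A = 1 and Z = 0 is n — a neutron.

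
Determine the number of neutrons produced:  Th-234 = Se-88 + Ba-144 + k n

2

Conserve mass number: 234 = 88 + 144 + k, so k = 234 − 232 = 2.
Check atomic number: 90 = 34 + 56 + 0 = 90. ✓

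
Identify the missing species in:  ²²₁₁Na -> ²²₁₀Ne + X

Conserve mass number: 22 = 22 + A, so A = 0.
Conserve atomic number: 11 = 10 + Z, so Z = 1.
A = 0 and Z = 1 is ⁰₁e — a positron.

positron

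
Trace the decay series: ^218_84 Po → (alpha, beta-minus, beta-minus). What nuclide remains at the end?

Po-214

Start: (A, Z) = (218, 84).
After α: (214, 82).
After β⁻: (214, 83).
After β⁻: (214, 84).
Z = 84 is polonium.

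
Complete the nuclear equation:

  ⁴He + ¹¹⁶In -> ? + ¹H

Conserve mass number: 4 + 116 = A + 1, so A = 119.
Conserve atomic number: 2 + 49 = Z + 1, so Z = 50.
Z = 50 is tin, so the species is ¹¹⁹Sn.

Sn-119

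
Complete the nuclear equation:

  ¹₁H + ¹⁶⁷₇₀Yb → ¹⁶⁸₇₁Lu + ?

gamma ray

Conserve mass number: 1 + 167 = 168 + A, so A = 0.
Conserve atomic number: 1 + 70 = 71 + Z, so Z = 0.
A = 0 and Z = 0 is ⁰₀γ — a gamma ray.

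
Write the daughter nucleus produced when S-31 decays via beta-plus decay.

P-31

Beta-plus decay: mass number changes by +0, atomic number by -1.
A: 31 = 31; Z: 16 − 1 = 15.
Z = 15 is phosphorus, so the daughter is P-31.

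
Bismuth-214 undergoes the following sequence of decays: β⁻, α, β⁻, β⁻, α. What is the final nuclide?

Start: (A, Z) = (214, 83).
After β⁻: (214, 84).
After α: (210, 82).
After β⁻: (210, 83).
After β⁻: (210, 84).
After α: (206, 82).
Z = 82 is lead.

Pb-206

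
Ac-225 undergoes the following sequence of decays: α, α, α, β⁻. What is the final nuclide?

Po-213

Start: (A, Z) = (225, 89).
After α: (221, 87).
After α: (217, 85).
After α: (213, 83).
After β⁻: (213, 84).
Z = 84 is polonium.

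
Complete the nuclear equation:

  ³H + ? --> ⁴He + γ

proton

Conserve mass number: 3 + A = 4 + 0, so A = 1.
Conserve atomic number: 1 + Z = 2 + 0, so Z = 1.
A = 1 and Z = 1 is ¹H — a proton.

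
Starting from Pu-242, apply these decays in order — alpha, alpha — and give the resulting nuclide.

Th-234

Start: (A, Z) = (242, 94).
After α: (238, 92).
After α: (234, 90).
Z = 90 is thorium.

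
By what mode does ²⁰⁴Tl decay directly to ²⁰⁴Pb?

ΔA = 204 − 204 = 0; ΔZ = 82 − 81 = +1.
A is unchanged and Z rises by 1 — a neutron has become a proton (β⁻ decay).

beta-minus decay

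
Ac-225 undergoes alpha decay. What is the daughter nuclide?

Alpha decay: mass number changes by -4, atomic number by -2.
A: 225 − 4 = 221; Z: 89 − 2 = 87.
Z = 87 is francium, so the daughter is Fr-221.

Fr-221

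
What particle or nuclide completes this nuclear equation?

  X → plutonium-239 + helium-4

Cm-243

Conserve mass number: A = 239 + 4, so A = 243.
Conserve atomic number: Z = 94 + 2, so Z = 96.
Z = 96 is curium, so the species is curium-243.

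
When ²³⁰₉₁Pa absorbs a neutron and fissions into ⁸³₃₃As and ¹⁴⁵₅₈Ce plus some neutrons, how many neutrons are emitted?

3

Conserve mass number: 231 = 83 + 145 + k, so k = 231 − 228 = 3.
Check atomic number: 91 = 33 + 58 + 0 = 91. ✓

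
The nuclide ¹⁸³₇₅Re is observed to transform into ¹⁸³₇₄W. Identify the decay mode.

beta-plus decay or electron capture

ΔA = 183 − 183 = 0; ΔZ = 74 − 75 = -1.
A is unchanged and Z drops by 1 — a proton has become a neutron (β⁺ emission or electron capture).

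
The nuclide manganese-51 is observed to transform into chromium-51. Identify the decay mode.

beta-plus decay or electron capture

ΔA = 51 − 51 = 0; ΔZ = 24 − 25 = -1.
A is unchanged and Z drops by 1 — a proton has become a neutron (β⁺ emission or electron capture).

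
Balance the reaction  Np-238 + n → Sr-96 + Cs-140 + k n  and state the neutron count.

3

Conserve mass number: 239 = 96 + 140 + k, so k = 239 − 236 = 3.
Check atomic number: 93 = 38 + 55 + 0 = 93. ✓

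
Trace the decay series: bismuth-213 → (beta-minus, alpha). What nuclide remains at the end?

Start: (A, Z) = (213, 83).
After β⁻: (213, 84).
After α: (209, 82).
Z = 82 is lead.

Pb-209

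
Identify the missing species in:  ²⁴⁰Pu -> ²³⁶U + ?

alpha particle

Conserve mass number: 240 = 236 + A, so A = 4.
Conserve atomic number: 94 = 92 + Z, so Z = 2.
A = 4 and Z = 2 is ⁴He — an alpha particle.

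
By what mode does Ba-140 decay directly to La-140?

beta-minus decay

ΔA = 140 − 140 = 0; ΔZ = 57 − 56 = +1.
A is unchanged and Z rises by 1 — a neutron has become a proton (β⁻ decay).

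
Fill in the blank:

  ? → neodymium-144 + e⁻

Conserve mass number: A = 144 + 0, so A = 144.
Conserve atomic number: Z = 60 − 1, so Z = 59.
Z = 59 is praseodymium, so the species is praseodymium-144.

Pr-144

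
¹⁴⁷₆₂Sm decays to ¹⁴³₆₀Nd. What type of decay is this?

ΔA = 143 − 147 = -4; ΔZ = 60 − 62 = -2.
A drops by 4 and Z drops by 2 — the signature of alpha emission.

alpha decay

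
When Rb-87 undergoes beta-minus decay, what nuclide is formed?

Sr-87

Beta-minus decay: mass number changes by +0, atomic number by +1.
A: 87 = 87; Z: 37 + 1 = 38.
Z = 38 is strontium, so the daughter is Sr-87.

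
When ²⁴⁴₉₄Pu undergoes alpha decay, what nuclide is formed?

U-240

Alpha decay: mass number changes by -4, atomic number by -2.
A: 244 − 4 = 240; Z: 94 − 2 = 92.
Z = 92 is uranium, so the daughter is ²⁴⁰₉₂U.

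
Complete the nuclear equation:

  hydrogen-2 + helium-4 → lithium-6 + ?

gamma ray

Conserve mass number: 2 + 4 = 6 + A, so A = 0.
Conserve atomic number: 1 + 2 = 3 + Z, so Z = 0.
A = 0 and Z = 0 is γ — a gamma ray.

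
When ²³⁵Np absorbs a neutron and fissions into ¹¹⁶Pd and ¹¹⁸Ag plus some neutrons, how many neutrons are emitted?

Conserve mass number: 236 = 116 + 118 + k, so k = 236 − 234 = 2.
Check atomic number: 93 = 46 + 47 + 0 = 93. ✓

2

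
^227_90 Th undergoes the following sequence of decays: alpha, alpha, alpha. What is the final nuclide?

Po-215

Start: (A, Z) = (227, 90).
After α: (223, 88).
After α: (219, 86).
After α: (215, 84).
Z = 84 is polonium.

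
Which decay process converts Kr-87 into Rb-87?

ΔA = 87 − 87 = 0; ΔZ = 37 − 36 = +1.
A is unchanged and Z rises by 1 — a neutron has become a proton (β⁻ decay).

beta-minus decay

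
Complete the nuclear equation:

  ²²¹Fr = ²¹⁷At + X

Conserve mass number: 221 = 217 + A, so A = 4.
Conserve atomic number: 87 = 85 + Z, so Z = 2.
A = 4 and Z = 2 is ⁴He — an alpha particle.

alpha particle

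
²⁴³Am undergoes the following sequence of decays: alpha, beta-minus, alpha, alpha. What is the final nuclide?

Start: (A, Z) = (243, 95).
After α: (239, 93).
After β⁻: (239, 94).
After α: (235, 92).
After α: (231, 90).
Z = 90 is thorium.

Th-231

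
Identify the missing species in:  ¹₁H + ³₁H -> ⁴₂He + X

gamma ray

Conserve mass number: 1 + 3 = 4 + A, so A = 0.
Conserve atomic number: 1 + 1 = 2 + Z, so Z = 0.
A = 0 and Z = 0 is ⁰₀γ — a gamma ray.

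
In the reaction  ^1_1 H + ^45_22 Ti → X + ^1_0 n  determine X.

Conserve mass number: 1 + 45 = A + 1, so A = 45.
Conserve atomic number: 1 + 22 = Z + 0, so Z = 23.
Z = 23 is vanadium, so the species is ^45_23 V.

V-45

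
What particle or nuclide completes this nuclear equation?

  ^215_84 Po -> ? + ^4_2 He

Conserve mass number: 215 = A + 4, so A = 211.
Conserve atomic number: 84 = Z + 2, so Z = 82.
Z = 82 is lead, so the species is ^211_82 Pb.

Pb-211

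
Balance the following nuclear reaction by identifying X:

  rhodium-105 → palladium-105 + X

beta-minus particle

Conserve mass number: 105 = 105 + A, so A = 0.
Conserve atomic number: 45 = 46 + Z, so Z = -1.
A = 0 and Z = -1 is e⁻ — a beta-minus particle.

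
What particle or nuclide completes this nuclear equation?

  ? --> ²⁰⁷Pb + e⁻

Tl-207

Conserve mass number: A = 207 + 0, so A = 207.
Conserve atomic number: Z = 82 − 1, so Z = 81.
Z = 81 is thallium, so the species is ²⁰⁷Tl.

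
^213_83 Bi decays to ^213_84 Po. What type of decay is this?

beta-minus decay

ΔA = 213 − 213 = 0; ΔZ = 84 − 83 = +1.
A is unchanged and Z rises by 1 — a neutron has become a proton (β⁻ decay).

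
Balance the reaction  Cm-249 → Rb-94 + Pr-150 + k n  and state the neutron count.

5

Conserve mass number: 249 = 94 + 150 + k, so k = 249 − 244 = 5.
Check atomic number: 96 = 37 + 59 + 0 = 96. ✓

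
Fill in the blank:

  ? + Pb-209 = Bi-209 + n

Conserve mass number: A + 209 = 209 + 1, so A = 1.
Conserve atomic number: Z + 82 = 83 + 0, so Z = 1.
A = 1 and Z = 1 is H-1 — a proton.

proton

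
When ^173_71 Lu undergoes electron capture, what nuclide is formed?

Electron capture: mass number changes by +0, atomic number by -1.
A: 173 = 173; Z: 71 − 1 = 70.
Z = 70 is ytterbium, so the daughter is ^173_70 Yb.

Yb-173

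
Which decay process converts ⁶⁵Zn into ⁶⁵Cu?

beta-plus decay or electron capture

ΔA = 65 − 65 = 0; ΔZ = 29 − 30 = -1.
A is unchanged and Z drops by 1 — a proton has become a neutron (β⁺ emission or electron capture).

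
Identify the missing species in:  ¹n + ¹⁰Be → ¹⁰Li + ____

Conserve mass number: 1 + 10 = 10 + A, so A = 1.
Conserve atomic number: 0 + 4 = 3 + Z, so Z = 1.
A = 1 and Z = 1 is ¹H — a proton.

proton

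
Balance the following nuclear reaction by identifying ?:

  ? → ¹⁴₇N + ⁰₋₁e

Conserve mass number: A = 14 + 0, so A = 14.
Conserve atomic number: Z = 7 − 1, so Z = 6.
Z = 6 is carbon, so the species is ¹⁴₆C.

C-14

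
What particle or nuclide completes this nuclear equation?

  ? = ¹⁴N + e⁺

O-14

Conserve mass number: A = 14 + 0, so A = 14.
Conserve atomic number: Z = 7 + 1, so Z = 8.
Z = 8 is oxygen, so the species is ¹⁴O.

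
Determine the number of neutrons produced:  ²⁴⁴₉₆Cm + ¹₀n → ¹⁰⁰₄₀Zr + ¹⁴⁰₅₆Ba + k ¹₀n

5

Conserve mass number: 245 = 100 + 140 + k, so k = 245 − 240 = 5.
Check atomic number: 96 = 40 + 56 + 0 = 96. ✓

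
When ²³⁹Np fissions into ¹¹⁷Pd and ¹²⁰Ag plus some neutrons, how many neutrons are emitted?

2

Conserve mass number: 239 = 117 + 120 + k, so k = 239 − 237 = 2.
Check atomic number: 93 = 46 + 47 + 0 = 93. ✓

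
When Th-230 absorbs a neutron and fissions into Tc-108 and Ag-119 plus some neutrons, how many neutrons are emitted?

Conserve mass number: 231 = 108 + 119 + k, so k = 231 − 227 = 4.
Check atomic number: 90 = 43 + 47 + 0 = 90. ✓

4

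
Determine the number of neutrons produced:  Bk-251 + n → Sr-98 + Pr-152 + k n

Conserve mass number: 252 = 98 + 152 + k, so k = 252 − 250 = 2.
Check atomic number: 97 = 38 + 59 + 0 = 97. ✓

2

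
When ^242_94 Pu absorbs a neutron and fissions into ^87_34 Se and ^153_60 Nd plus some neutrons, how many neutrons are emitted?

Conserve mass number: 243 = 87 + 153 + k, so k = 243 − 240 = 3.
Check atomic number: 94 = 34 + 60 + 0 = 94. ✓

3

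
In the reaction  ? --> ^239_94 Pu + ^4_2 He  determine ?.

Conserve mass number: A = 239 + 4, so A = 243.
Conserve atomic number: Z = 94 + 2, so Z = 96.
Z = 96 is curium, so the species is ^243_96 Cm.

Cm-243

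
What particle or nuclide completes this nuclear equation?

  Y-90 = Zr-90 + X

beta-minus particle

Conserve mass number: 90 = 90 + A, so A = 0.
Conserve atomic number: 39 = 40 + Z, so Z = -1.
A = 0 and Z = -1 is e⁻ — a beta-minus particle.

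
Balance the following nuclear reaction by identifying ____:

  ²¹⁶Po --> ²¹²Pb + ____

Conserve mass number: 216 = 212 + A, so A = 4.
Conserve atomic number: 84 = 82 + Z, so Z = 2.
A = 4 and Z = 2 is ⁴He — an alpha particle.

alpha particle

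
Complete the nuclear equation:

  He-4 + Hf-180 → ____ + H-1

Ta-183

Conserve mass number: 4 + 180 = A + 1, so A = 183.
Conserve atomic number: 2 + 72 = Z + 1, so Z = 73.
Z = 73 is tantalum, so the species is Ta-183.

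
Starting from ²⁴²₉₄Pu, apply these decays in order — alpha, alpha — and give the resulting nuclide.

Start: (A, Z) = (242, 94).
After α: (238, 92).
After α: (234, 90).
Z = 90 is thorium.

Th-234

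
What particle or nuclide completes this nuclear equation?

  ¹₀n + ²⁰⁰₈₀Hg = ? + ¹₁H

Conserve mass number: 1 + 200 = A + 1, so A = 200.
Conserve atomic number: 0 + 80 = Z + 1, so Z = 79.
Z = 79 is gold, so the species is ²⁰⁰₇₉Au.

Au-200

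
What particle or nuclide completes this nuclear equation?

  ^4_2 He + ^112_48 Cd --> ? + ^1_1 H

Conserve mass number: 4 + 112 = A + 1, so A = 115.
Conserve atomic number: 2 + 48 = Z + 1, so Z = 49.
Z = 49 is indium, so the species is ^115_49 In.

In-115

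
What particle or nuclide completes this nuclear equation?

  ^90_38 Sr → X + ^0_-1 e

Y-90

Conserve mass number: 90 = A + 0, so A = 90.
Conserve atomic number: 38 = Z − 1, so Z = 39.
Z = 39 is yttrium, so the species is ^90_39 Y.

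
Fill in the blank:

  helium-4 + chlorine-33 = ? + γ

K-37

Conserve mass number: 4 + 33 = A + 0, so A = 37.
Conserve atomic number: 2 + 17 = Z + 0, so Z = 19.
Z = 19 is potassium, so the species is potassium-37.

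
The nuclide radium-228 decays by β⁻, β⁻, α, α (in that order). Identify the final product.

Start: (A, Z) = (228, 88).
After β⁻: (228, 89).
After β⁻: (228, 90).
After α: (224, 88).
After α: (220, 86).
Z = 86 is radon.

Rn-220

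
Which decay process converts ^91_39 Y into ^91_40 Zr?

ΔA = 91 − 91 = 0; ΔZ = 40 − 39 = +1.
A is unchanged and Z rises by 1 — a neutron has become a proton (β⁻ decay).

beta-minus decay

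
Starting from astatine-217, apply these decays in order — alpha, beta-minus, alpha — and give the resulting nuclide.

Start: (A, Z) = (217, 85).
After α: (213, 83).
After β⁻: (213, 84).
After α: (209, 82).
Z = 82 is lead.

Pb-209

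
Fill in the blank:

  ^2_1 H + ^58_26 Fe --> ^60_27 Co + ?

Conserve mass number: 2 + 58 = 60 + A, so A = 0.
Conserve atomic number: 1 + 26 = 27 + Z, so Z = 0.
A = 0 and Z = 0 is ^0_0 γ — a gamma ray.

gamma ray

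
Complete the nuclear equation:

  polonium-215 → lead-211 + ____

alpha particle

Conserve mass number: 215 = 211 + A, so A = 4.
Conserve atomic number: 84 = 82 + Z, so Z = 2.
A = 4 and Z = 2 is helium-4 — an alpha particle.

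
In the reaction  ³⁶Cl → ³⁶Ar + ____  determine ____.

beta-minus particle

Conserve mass number: 36 = 36 + A, so A = 0.
Conserve atomic number: 17 = 18 + Z, so Z = -1.
A = 0 and Z = -1 is e⁻ — a beta-minus particle.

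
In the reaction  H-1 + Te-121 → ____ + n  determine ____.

Conserve mass number: 1 + 121 = A + 1, so A = 121.
Conserve atomic number: 1 + 52 = Z + 0, so Z = 53.
Z = 53 is iodine, so the species is I-121.

I-121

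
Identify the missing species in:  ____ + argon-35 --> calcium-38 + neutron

Conserve mass number: A + 35 = 38 + 1, so A = 4.
Conserve atomic number: Z + 18 = 20 + 0, so Z = 2.
A = 4 and Z = 2 is helium-4 — an alpha particle.

alpha particle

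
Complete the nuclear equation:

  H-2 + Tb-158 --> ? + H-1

Tb-159

Conserve mass number: 2 + 158 = A + 1, so A = 159.
Conserve atomic number: 1 + 65 = Z + 1, so Z = 65.
Z = 65 is terbium, so the species is Tb-159.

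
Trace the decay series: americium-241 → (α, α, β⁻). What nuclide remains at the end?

U-233

Start: (A, Z) = (241, 95).
After α: (237, 93).
After α: (233, 91).
After β⁻: (233, 92).
Z = 92 is uranium.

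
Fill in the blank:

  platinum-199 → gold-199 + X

beta-minus particle

Conserve mass number: 199 = 199 + A, so A = 0.
Conserve atomic number: 78 = 79 + Z, so Z = -1.
A = 0 and Z = -1 is e⁻ — a beta-minus particle.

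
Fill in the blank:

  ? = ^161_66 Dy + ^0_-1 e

Conserve mass number: A = 161 + 0, so A = 161.
Conserve atomic number: Z = 66 − 1, so Z = 65.
Z = 65 is terbium, so the species is ^161_65 Tb.

Tb-161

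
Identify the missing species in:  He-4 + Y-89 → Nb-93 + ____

Conserve mass number: 4 + 89 = 93 + A, so A = 0.
Conserve atomic number: 2 + 39 = 41 + Z, so Z = 0.
A = 0 and Z = 0 is γ — a gamma ray.

gamma ray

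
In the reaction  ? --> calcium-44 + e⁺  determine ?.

Conserve mass number: A = 44 + 0, so A = 44.
Conserve atomic number: Z = 20 + 1, so Z = 21.
Z = 21 is scandium, so the species is scandium-44.

Sc-44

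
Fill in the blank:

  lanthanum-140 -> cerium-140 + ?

Conserve mass number: 140 = 140 + A, so A = 0.
Conserve atomic number: 57 = 58 + Z, so Z = -1.
A = 0 and Z = -1 is e⁻ — a beta-minus particle.

beta-minus particle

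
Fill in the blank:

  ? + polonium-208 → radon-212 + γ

alpha particle

Conserve mass number: A + 208 = 212 + 0, so A = 4.
Conserve atomic number: Z + 84 = 86 + 0, so Z = 2.
A = 4 and Z = 2 is helium-4 — an alpha particle.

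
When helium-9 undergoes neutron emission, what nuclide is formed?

Neutron emission: mass number changes by -1, atomic number by +0.
A: 9 − 1 = 8; Z: 2 = 2.
Z = 2 is helium, so the daughter is helium-8.

He-8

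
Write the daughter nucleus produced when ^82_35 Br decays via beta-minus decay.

Kr-82

Beta-minus decay: mass number changes by +0, atomic number by +1.
A: 82 = 82; Z: 35 + 1 = 36.
Z = 36 is krypton, so the daughter is ^82_36 Kr.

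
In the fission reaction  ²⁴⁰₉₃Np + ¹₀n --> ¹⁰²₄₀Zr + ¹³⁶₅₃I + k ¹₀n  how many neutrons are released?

Conserve mass number: 241 = 102 + 136 + k, so k = 241 − 238 = 3.
Check atomic number: 93 = 40 + 53 + 0 = 93. ✓

3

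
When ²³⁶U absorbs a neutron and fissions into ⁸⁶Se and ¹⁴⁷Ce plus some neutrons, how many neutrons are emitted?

4

Conserve mass number: 237 = 86 + 147 + k, so k = 237 − 233 = 4.
Check atomic number: 92 = 34 + 58 + 0 = 92. ✓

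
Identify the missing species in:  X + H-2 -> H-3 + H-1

Conserve mass number: A + 2 = 3 + 1, so A = 2.
Conserve atomic number: Z + 1 = 1 + 1, so Z = 1.
A = 2 and Z = 1 is H-2 — a deuteron.

deuteron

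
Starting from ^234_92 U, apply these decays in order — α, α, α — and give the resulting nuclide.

Rn-222

Start: (A, Z) = (234, 92).
After α: (230, 90).
After α: (226, 88).
After α: (222, 86).
Z = 86 is radon.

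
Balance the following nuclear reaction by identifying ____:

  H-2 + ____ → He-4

deuteron

Conserve mass number: 2 + A = 4, so A = 2.
Conserve atomic number: 1 + Z = 2, so Z = 1.
A = 2 and Z = 1 is H-2 — a deuteron.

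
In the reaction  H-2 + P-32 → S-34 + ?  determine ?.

gamma ray

Conserve mass number: 2 + 32 = 34 + A, so A = 0.
Conserve atomic number: 1 + 15 = 16 + Z, so Z = 0.
A = 0 and Z = 0 is γ — a gamma ray.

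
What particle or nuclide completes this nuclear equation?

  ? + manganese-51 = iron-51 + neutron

Conserve mass number: A + 51 = 51 + 1, so A = 1.
Conserve atomic number: Z + 25 = 26 + 0, so Z = 1.
A = 1 and Z = 1 is hydrogen-1 — a proton.

proton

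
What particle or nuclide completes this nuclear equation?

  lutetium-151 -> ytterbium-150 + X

proton

Conserve mass number: 151 = 150 + A, so A = 1.
Conserve atomic number: 71 = 70 + Z, so Z = 1.
A = 1 and Z = 1 is hydrogen-1 — a proton.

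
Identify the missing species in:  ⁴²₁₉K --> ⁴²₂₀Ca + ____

beta-minus particle

Conserve mass number: 42 = 42 + A, so A = 0.
Conserve atomic number: 19 = 20 + Z, so Z = -1.
A = 0 and Z = -1 is ⁰₋₁e — a beta-minus particle.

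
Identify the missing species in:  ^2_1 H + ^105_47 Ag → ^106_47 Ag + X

proton

Conserve mass number: 2 + 105 = 106 + A, so A = 1.
Conserve atomic number: 1 + 47 = 47 + Z, so Z = 1.
A = 1 and Z = 1 is ^1_1 H — a proton.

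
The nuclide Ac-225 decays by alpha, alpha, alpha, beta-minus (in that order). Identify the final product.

Po-213

Start: (A, Z) = (225, 89).
After α: (221, 87).
After α: (217, 85).
After α: (213, 83).
After β⁻: (213, 84).
Z = 84 is polonium.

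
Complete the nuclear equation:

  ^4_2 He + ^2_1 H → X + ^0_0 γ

Conserve mass number: 4 + 2 = A + 0, so A = 6.
Conserve atomic number: 2 + 1 = Z + 0, so Z = 3.
Z = 3 is lithium, so the species is ^6_3 Li.

Li-6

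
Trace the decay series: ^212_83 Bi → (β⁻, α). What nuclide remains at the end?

Pb-208

Start: (A, Z) = (212, 83).
After β⁻: (212, 84).
After α: (208, 82).
Z = 82 is lead.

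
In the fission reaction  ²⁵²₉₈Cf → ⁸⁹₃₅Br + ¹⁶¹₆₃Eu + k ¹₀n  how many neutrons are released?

Conserve mass number: 252 = 89 + 161 + k, so k = 252 − 250 = 2.
Check atomic number: 98 = 35 + 63 + 0 = 98. ✓

2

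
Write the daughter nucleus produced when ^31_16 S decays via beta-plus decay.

P-31

Beta-plus decay: mass number changes by +0, atomic number by -1.
A: 31 = 31; Z: 16 − 1 = 15.
Z = 15 is phosphorus, so the daughter is ^31_15 P.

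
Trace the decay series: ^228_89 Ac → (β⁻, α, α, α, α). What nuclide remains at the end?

Pb-212

Start: (A, Z) = (228, 89).
After β⁻: (228, 90).
After α: (224, 88).
After α: (220, 86).
After α: (216, 84).
After α: (212, 82).
Z = 82 is lead.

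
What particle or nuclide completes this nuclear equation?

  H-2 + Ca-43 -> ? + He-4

Conserve mass number: 2 + 43 = A + 4, so A = 41.
Conserve atomic number: 1 + 20 = Z + 2, so Z = 19.
Z = 19 is potassium, so the species is K-41.

K-41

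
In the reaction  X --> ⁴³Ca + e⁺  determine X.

Sc-43

Conserve mass number: A = 43 + 0, so A = 43.
Conserve atomic number: Z = 20 + 1, so Z = 21.
Z = 21 is scandium, so the species is ⁴³Sc.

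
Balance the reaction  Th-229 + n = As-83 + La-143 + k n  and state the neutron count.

4

Conserve mass number: 230 = 83 + 143 + k, so k = 230 − 226 = 4.
Check atomic number: 90 = 33 + 57 + 0 = 90. ✓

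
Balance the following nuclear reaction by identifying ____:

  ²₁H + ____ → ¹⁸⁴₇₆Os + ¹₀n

Conserve mass number: 2 + A = 184 + 1, so A = 183.
Conserve atomic number: 1 + Z = 76 + 0, so Z = 75.
Z = 75 is rhenium, so the species is ¹⁸³₇₅Re.

Re-183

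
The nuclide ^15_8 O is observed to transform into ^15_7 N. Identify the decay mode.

beta-plus decay or electron capture

ΔA = 15 − 15 = 0; ΔZ = 7 − 8 = -1.
A is unchanged and Z drops by 1 — a proton has become a neutron (β⁺ emission or electron capture).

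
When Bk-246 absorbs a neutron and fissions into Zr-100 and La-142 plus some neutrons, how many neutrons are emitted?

5

Conserve mass number: 247 = 100 + 142 + k, so k = 247 − 242 = 5.
Check atomic number: 97 = 40 + 57 + 0 = 97. ✓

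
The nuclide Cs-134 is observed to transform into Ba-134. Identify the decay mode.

ΔA = 134 − 134 = 0; ΔZ = 56 − 55 = +1.
A is unchanged and Z rises by 1 — a neutron has become a proton (β⁻ decay).

beta-minus decay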